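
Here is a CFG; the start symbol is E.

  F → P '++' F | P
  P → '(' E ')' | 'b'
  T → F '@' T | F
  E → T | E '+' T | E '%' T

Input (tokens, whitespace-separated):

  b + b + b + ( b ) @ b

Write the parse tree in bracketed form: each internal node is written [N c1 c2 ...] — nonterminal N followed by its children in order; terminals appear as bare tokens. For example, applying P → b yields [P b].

E
E + T
E + T + T
E + T + T + T
T + T + T + T
F + T + T + T
P + T + T + T
b + T + T + T
b + F + T + T
b + P + T + T
b + b + T + T
b + b + F + T
b + b + P + T
b + b + b + T
b + b + b + F @ T
b + b + b + P @ T
b + b + b + ( E ) @ T
b + b + b + ( T ) @ T
b + b + b + ( F ) @ T
b + b + b + ( P ) @ T
b + b + b + ( b ) @ T
b + b + b + ( b ) @ F
b + b + b + ( b ) @ P
b + b + b + ( b ) @ b

[E [E [E [E [T [F [P b]]]] + [T [F [P b]]]] + [T [F [P b]]]] + [T [F [P ( [E [T [F [P b]]]] )]] @ [T [F [P b]]]]]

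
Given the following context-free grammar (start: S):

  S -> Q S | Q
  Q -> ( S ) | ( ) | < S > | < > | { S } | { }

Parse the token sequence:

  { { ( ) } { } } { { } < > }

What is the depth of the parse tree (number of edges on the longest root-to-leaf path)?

[S [Q { [S [Q { [S [Q ( )]] }] [S [Q { }]]] }] [S [Q { [S [Q { }] [S [Q < >]]] }]]]

6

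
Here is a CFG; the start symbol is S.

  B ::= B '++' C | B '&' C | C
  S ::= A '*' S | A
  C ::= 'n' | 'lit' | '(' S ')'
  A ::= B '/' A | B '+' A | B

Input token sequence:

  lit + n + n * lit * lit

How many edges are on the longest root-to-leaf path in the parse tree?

6

[S [A [B [C lit]] + [A [B [C n]] + [A [B [C n]]]]] * [S [A [B [C lit]]] * [S [A [B [C lit]]]]]]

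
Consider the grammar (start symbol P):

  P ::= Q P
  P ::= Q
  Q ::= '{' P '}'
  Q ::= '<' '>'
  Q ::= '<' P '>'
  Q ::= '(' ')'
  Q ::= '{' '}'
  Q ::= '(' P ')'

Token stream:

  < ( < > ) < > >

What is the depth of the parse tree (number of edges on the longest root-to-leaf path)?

[P [Q < [P [Q ( [P [Q < >]] )] [P [Q < >]]] >]]

6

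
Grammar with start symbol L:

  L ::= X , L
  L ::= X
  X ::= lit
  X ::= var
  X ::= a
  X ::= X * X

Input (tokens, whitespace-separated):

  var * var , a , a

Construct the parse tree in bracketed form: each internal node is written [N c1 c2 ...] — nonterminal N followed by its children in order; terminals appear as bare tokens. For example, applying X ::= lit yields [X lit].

[L [X [X var] * [X var]] , [L [X a] , [L [X a]]]]

L
X , L
X * X , L
var * X , L
var * var , L
var * var , X , L
var * var , a , L
var * var , a , X
var * var , a , a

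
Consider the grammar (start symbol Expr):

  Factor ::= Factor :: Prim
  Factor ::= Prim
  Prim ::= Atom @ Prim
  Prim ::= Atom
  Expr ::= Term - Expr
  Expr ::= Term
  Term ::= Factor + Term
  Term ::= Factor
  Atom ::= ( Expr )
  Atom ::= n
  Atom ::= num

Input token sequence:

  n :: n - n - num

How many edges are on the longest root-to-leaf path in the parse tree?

[Expr [Term [Factor [Factor [Prim [Atom n]]] :: [Prim [Atom n]]]] - [Expr [Term [Factor [Prim [Atom n]]]] - [Expr [Term [Factor [Prim [Atom num]]]]]]]

7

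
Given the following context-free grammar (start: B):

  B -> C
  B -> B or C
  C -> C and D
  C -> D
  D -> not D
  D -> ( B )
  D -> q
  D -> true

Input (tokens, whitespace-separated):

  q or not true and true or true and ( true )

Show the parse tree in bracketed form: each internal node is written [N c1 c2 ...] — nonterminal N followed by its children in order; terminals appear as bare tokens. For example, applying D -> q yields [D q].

[B [B [B [C [D q]]] or [C [C [D not [D true]]] and [D true]]] or [C [C [D true]] and [D ( [B [C [D true]]] )]]]

B
B or C
B or C or C
C or C or C
D or C or C
q or C or C
q or C and D or C
q or D and D or C
q or not D and D or C
q or not true and D or C
q or not true and true or C
q or not true and true or C and D
q or not true and true or D and D
q or not true and true or true and D
q or not true and true or true and ( B )
q or not true and true or true and ( C )
q or not true and true or true and ( D )
q or not true and true or true and ( true )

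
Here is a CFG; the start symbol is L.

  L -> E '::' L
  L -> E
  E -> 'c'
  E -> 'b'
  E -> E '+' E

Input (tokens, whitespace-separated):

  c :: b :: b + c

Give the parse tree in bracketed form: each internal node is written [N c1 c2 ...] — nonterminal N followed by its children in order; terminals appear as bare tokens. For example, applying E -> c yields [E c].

[L [E c] :: [L [E b] :: [L [E [E b] + [E c]]]]]

L
E :: L
c :: L
c :: E :: L
c :: b :: L
c :: b :: E
c :: b :: E + E
c :: b :: b + E
c :: b :: b + c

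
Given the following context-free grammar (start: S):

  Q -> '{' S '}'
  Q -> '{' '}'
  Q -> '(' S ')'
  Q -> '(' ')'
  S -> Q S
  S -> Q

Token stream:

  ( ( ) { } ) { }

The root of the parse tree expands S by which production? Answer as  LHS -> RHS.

[S [Q ( [S [Q ( )] [S [Q { }]]] )] [S [Q { }]]]

S -> Q S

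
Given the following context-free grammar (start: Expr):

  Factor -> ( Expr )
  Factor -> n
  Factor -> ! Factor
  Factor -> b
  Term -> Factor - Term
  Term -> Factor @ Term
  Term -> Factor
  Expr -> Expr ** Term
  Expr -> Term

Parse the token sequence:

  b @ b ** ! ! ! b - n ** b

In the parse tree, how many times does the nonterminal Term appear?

5

[Expr [Expr [Expr [Term [Factor b] @ [Term [Factor b]]]] ** [Term [Factor ! [Factor ! [Factor ! [Factor b]]]] - [Term [Factor n]]]] ** [Term [Factor b]]]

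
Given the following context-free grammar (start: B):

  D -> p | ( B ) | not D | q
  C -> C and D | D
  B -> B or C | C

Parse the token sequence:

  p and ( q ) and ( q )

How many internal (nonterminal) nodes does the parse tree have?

13

[B [C [C [C [D p]] and [D ( [B [C [D q]]] )]] and [D ( [B [C [D q]]] )]]]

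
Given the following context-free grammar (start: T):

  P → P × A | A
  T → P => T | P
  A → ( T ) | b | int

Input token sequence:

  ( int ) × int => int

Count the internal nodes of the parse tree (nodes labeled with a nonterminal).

11

[T [P [P [A ( [T [P [A int]]] )]] × [A int]] => [T [P [A int]]]]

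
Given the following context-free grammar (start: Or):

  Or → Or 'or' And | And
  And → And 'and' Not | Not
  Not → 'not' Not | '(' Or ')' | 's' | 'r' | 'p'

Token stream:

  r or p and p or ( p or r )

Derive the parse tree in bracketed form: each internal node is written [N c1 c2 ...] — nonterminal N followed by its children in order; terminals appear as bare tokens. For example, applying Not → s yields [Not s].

[Or [Or [Or [And [Not r]]] or [And [And [Not p]] and [Not p]]] or [And [Not ( [Or [Or [And [Not p]]] or [And [Not r]]] )]]]

Or
Or or And
Or or And or And
And or And or And
Not or And or And
r or And or And
r or And and Not or And
r or Not and Not or And
r or p and Not or And
r or p and p or And
r or p and p or Not
r or p and p or ( Or )
r or p and p or ( Or or And )
r or p and p or ( And or And )
r or p and p or ( Not or And )
r or p and p or ( p or And )
r or p and p or ( p or Not )
r or p and p or ( p or r )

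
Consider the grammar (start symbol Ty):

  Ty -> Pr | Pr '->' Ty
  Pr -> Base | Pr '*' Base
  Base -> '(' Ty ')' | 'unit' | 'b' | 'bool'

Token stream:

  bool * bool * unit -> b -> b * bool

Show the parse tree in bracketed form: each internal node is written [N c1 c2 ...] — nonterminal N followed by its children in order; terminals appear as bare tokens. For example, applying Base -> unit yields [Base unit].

[Ty [Pr [Pr [Pr [Base bool]] * [Base bool]] * [Base unit]] -> [Ty [Pr [Base b]] -> [Ty [Pr [Pr [Base b]] * [Base bool]]]]]

Ty
Pr -> Ty
Pr * Base -> Ty
Pr * Base * Base -> Ty
Base * Base * Base -> Ty
bool * Base * Base -> Ty
bool * bool * Base -> Ty
bool * bool * unit -> Ty
bool * bool * unit -> Pr -> Ty
bool * bool * unit -> Base -> Ty
bool * bool * unit -> b -> Ty
bool * bool * unit -> b -> Pr
bool * bool * unit -> b -> Pr * Base
bool * bool * unit -> b -> Base * Base
bool * bool * unit -> b -> b * Base
bool * bool * unit -> b -> b * bool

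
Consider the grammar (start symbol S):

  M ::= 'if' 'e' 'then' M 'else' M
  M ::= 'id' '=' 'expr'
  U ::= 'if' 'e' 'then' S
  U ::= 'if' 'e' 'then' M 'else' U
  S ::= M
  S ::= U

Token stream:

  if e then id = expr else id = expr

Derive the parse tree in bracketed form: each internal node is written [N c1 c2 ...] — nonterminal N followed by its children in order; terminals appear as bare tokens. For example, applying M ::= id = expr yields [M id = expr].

S
M
if e then M else M
if e then id = expr else M
if e then id = expr else id = expr

[S [M if e then [M id = expr] else [M id = expr]]]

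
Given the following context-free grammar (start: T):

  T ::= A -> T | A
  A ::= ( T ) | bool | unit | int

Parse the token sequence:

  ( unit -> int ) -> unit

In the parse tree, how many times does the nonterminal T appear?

4

[T [A ( [T [A unit] -> [T [A int]]] )] -> [T [A unit]]]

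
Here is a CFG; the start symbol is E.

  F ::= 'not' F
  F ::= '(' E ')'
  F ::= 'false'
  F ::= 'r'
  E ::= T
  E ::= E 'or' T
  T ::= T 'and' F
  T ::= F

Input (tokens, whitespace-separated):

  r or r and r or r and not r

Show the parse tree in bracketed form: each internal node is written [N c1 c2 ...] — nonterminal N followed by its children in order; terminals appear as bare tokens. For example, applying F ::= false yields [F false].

[E [E [E [T [F r]]] or [T [T [F r]] and [F r]]] or [T [T [F r]] and [F not [F r]]]]

E
E or T
E or T or T
T or T or T
F or T or T
r or T or T
r or T and F or T
r or F and F or T
r or r and F or T
r or r and r or T
r or r and r or T and F
r or r and r or F and F
r or r and r or r and F
r or r and r or r and not F
r or r and r or r and not r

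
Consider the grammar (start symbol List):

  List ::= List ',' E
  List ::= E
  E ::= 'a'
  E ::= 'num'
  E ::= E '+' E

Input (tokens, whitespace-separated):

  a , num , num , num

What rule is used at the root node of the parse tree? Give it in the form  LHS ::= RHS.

List ::= List ',' E

[List [List [List [List [E a]] , [E num]] , [E num]] , [E num]]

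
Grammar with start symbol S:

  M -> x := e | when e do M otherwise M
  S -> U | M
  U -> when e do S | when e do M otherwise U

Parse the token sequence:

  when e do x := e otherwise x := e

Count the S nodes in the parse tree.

1

[S [M when e do [M x := e] otherwise [M x := e]]]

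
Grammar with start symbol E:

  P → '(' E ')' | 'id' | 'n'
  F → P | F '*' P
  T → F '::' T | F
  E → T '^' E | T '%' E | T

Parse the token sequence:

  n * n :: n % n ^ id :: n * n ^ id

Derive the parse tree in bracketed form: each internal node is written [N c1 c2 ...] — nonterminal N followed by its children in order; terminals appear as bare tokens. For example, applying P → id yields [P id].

[E [T [F [F [P n]] * [P n]] :: [T [F [P n]]]] % [E [T [F [P n]]] ^ [E [T [F [P id]] :: [T [F [F [P n]] * [P n]]]] ^ [E [T [F [P id]]]]]]]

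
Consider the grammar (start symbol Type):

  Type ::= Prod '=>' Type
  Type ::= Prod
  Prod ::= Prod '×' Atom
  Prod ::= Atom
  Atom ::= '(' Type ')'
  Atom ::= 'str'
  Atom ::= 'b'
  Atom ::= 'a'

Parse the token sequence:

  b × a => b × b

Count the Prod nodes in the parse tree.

[Type [Prod [Prod [Atom b]] × [Atom a]] => [Type [Prod [Prod [Atom b]] × [Atom b]]]]

4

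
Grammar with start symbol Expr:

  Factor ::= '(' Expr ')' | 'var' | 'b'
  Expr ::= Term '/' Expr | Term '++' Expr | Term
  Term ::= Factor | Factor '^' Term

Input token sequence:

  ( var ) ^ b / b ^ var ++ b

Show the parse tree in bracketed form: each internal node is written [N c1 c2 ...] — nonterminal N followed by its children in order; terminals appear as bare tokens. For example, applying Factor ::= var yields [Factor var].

[Expr [Term [Factor ( [Expr [Term [Factor var]]] )] ^ [Term [Factor b]]] / [Expr [Term [Factor b] ^ [Term [Factor var]]] ++ [Expr [Term [Factor b]]]]]

Expr
Term / Expr
Factor ^ Term / Expr
( Expr ) ^ Term / Expr
( Term ) ^ Term / Expr
( Factor ) ^ Term / Expr
( var ) ^ Term / Expr
( var ) ^ Factor / Expr
( var ) ^ b / Expr
( var ) ^ b / Term ++ Expr
( var ) ^ b / Factor ^ Term ++ Expr
( var ) ^ b / b ^ Term ++ Expr
( var ) ^ b / b ^ Factor ++ Expr
( var ) ^ b / b ^ var ++ Expr
( var ) ^ b / b ^ var ++ Term
( var ) ^ b / b ^ var ++ Factor
( var ) ^ b / b ^ var ++ b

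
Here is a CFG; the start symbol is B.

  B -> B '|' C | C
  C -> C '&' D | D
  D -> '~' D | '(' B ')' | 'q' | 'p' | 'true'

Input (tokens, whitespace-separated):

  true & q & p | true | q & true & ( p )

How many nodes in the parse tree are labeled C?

[B [B [B [C [C [C [D true]] & [D q]] & [D p]]] | [C [D true]]] | [C [C [C [D q]] & [D true]] & [D ( [B [C [D p]]] )]]]

8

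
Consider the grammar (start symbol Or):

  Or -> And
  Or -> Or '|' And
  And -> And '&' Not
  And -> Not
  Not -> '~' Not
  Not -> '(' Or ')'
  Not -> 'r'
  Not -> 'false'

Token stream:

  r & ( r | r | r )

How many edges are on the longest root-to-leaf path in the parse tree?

[Or [And [And [Not r]] & [Not ( [Or [Or [Or [And [Not r]]] | [And [Not r]]] | [And [Not r]]] )]]]

8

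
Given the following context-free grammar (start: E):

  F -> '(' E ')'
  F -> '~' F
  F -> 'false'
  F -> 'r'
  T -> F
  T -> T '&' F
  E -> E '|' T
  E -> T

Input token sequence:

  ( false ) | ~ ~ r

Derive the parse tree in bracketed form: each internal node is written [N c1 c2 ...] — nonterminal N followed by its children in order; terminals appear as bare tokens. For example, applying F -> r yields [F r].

E
E | T
T | T
F | T
( E ) | T
( T ) | T
( F ) | T
( false ) | T
( false ) | F
( false ) | ~ F
( false ) | ~ ~ F
( false ) | ~ ~ r

[E [E [T [F ( [E [T [F false]]] )]]] | [T [F ~ [F ~ [F r]]]]]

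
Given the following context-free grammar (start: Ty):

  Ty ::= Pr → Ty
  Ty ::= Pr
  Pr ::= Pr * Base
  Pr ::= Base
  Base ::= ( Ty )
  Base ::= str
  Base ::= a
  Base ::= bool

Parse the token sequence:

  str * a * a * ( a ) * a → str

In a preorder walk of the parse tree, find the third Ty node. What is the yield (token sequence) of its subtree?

[Ty [Pr [Pr [Pr [Pr [Pr [Base str]] * [Base a]] * [Base a]] * [Base ( [Ty [Pr [Base a]]] )]] * [Base a]] → [Ty [Pr [Base str]]]]

str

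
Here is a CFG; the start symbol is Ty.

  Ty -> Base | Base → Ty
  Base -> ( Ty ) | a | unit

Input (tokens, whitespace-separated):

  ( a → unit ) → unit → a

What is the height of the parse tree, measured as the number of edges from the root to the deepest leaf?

5

[Ty [Base ( [Ty [Base a] → [Ty [Base unit]]] )] → [Ty [Base unit] → [Ty [Base a]]]]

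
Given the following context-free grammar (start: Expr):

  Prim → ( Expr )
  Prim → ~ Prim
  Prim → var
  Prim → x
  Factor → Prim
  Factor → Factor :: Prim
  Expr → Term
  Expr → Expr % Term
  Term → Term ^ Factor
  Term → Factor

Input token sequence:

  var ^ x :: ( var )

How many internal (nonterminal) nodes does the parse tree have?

13

[Expr [Term [Term [Factor [Prim var]]] ^ [Factor [Factor [Prim x]] :: [Prim ( [Expr [Term [Factor [Prim var]]]] )]]]]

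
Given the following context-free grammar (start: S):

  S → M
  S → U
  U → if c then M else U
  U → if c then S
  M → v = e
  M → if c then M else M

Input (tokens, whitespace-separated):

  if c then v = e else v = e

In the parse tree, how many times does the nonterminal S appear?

1

[S [M if c then [M v = e] else [M v = e]]]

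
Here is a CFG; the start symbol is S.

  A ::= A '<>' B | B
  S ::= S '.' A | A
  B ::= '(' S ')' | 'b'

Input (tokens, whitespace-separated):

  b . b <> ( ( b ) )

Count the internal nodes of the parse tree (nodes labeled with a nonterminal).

14

[S [S [A [B b]]] . [A [A [B b]] <> [B ( [S [A [B ( [S [A [B b]]] )]]] )]]]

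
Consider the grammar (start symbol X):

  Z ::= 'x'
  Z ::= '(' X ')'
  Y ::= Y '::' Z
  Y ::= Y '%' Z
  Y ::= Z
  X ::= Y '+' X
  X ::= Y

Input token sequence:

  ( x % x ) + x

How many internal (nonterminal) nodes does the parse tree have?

[X [Y [Z ( [X [Y [Y [Z x]] % [Z x]]] )]] + [X [Y [Z x]]]]

11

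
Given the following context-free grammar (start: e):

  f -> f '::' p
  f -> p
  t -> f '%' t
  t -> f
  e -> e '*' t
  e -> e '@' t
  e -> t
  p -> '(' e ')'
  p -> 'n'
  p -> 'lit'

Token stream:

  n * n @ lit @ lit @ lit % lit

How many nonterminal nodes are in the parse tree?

[e [e [e [e [e [t [f [p n]]]] * [t [f [p n]]]] @ [t [f [p lit]]]] @ [t [f [p lit]]]] @ [t [f [p lit]] % [t [f [p lit]]]]]

23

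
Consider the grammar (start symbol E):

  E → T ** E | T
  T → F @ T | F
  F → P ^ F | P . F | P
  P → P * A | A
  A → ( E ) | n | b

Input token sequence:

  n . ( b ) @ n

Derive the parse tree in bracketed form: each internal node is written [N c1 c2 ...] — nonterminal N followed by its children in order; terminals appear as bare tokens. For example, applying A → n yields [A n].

E
T
F @ T
P . F @ T
A . F @ T
n . F @ T
n . P @ T
n . A @ T
n . ( E ) @ T
n . ( T ) @ T
n . ( F ) @ T
n . ( P ) @ T
n . ( A ) @ T
n . ( b ) @ T
n . ( b ) @ F
n . ( b ) @ P
n . ( b ) @ A
n . ( b ) @ n

[E [T [F [P [A n]] . [F [P [A ( [E [T [F [P [A b]]]]] )]]]] @ [T [F [P [A n]]]]]]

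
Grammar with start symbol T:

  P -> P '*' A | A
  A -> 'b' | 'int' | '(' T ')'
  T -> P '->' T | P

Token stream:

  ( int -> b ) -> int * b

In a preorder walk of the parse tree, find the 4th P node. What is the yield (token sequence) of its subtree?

int * b

[T [P [A ( [T [P [A int]] -> [T [P [A b]]]] )]] -> [T [P [P [A int]] * [A b]]]]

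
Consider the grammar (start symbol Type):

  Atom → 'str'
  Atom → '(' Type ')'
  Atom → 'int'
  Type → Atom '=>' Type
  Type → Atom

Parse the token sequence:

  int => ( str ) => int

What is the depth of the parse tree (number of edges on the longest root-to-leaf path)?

5

[Type [Atom int] => [Type [Atom ( [Type [Atom str]] )] => [Type [Atom int]]]]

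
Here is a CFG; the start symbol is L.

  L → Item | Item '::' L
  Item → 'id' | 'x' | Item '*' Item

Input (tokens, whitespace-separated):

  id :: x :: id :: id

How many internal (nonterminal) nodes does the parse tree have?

[L [Item id] :: [L [Item x] :: [L [Item id] :: [L [Item id]]]]]

8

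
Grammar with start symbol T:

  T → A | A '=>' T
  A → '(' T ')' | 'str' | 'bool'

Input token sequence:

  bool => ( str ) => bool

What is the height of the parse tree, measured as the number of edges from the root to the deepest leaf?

5

[T [A bool] => [T [A ( [T [A str]] )] => [T [A bool]]]]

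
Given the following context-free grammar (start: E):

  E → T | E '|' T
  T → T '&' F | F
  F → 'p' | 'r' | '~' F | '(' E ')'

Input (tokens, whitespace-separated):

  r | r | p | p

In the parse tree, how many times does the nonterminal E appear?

4

[E [E [E [E [T [F r]]] | [T [F r]]] | [T [F p]]] | [T [F p]]]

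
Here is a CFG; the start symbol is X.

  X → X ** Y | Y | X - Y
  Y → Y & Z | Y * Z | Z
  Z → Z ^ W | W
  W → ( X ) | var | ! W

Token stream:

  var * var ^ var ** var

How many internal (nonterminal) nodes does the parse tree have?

[X [X [Y [Y [Z [W var]]] * [Z [Z [W var]] ^ [W var]]]] ** [Y [Z [W var]]]]

13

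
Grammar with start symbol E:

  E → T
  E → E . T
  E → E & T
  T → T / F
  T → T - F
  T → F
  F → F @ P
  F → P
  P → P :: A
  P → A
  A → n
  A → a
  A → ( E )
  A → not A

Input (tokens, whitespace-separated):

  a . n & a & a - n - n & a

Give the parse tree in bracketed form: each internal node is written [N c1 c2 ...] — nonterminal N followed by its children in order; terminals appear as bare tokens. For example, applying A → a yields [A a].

[E [E [E [E [E [T [F [P [A a]]]]] . [T [F [P [A n]]]]] & [T [F [P [A a]]]]] & [T [T [T [F [P [A a]]]] - [F [P [A n]]]] - [F [P [A n]]]]] & [T [F [P [A a]]]]]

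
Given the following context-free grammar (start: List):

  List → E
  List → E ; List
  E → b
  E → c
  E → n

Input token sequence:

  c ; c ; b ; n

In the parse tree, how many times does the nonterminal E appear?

[List [E c] ; [List [E c] ; [List [E b] ; [List [E n]]]]]

4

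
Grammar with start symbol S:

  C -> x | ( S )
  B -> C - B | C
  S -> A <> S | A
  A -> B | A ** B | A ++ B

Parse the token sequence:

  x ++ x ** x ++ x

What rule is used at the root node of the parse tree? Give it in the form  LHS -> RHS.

S -> A

[S [A [A [A [A [B [C x]]] ++ [B [C x]]] ** [B [C x]]] ++ [B [C x]]]]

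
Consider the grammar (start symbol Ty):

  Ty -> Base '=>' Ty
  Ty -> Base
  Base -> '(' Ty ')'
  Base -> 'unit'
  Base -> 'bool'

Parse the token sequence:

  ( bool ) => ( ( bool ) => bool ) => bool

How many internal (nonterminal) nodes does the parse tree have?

[Ty [Base ( [Ty [Base bool]] )] => [Ty [Base ( [Ty [Base ( [Ty [Base bool]] )] => [Ty [Base bool]]] )] => [Ty [Base bool]]]]

14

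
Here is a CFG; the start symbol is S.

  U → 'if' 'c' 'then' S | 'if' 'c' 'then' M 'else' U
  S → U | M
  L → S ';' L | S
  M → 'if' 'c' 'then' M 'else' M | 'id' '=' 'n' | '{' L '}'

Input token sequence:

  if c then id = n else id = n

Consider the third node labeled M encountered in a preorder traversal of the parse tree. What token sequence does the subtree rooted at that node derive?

[S [M if c then [M id = n] else [M id = n]]]

id = n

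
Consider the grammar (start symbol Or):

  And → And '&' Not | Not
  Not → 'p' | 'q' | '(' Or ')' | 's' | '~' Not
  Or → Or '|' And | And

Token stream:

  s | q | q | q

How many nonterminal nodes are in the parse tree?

[Or [Or [Or [Or [And [Not s]]] | [And [Not q]]] | [And [Not q]]] | [And [Not q]]]

12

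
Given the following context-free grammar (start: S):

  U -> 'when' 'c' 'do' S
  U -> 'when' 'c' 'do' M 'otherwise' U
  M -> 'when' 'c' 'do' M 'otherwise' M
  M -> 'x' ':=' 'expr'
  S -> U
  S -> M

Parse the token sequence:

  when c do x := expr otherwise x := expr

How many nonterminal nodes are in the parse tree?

[S [M when c do [M x := expr] otherwise [M x := expr]]]

4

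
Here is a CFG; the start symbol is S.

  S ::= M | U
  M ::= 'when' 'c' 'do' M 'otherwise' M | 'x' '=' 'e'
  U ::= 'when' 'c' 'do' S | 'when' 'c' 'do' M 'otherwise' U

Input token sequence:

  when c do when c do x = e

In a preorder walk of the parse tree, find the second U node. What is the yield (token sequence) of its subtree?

when c do x = e

[S [U when c do [S [U when c do [S [M x = e]]]]]]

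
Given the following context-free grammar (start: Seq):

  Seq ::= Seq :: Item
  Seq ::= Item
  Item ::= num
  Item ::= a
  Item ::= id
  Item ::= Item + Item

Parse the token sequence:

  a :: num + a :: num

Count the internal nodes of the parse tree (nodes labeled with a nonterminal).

8

[Seq [Seq [Seq [Item a]] :: [Item [Item num] + [Item a]]] :: [Item num]]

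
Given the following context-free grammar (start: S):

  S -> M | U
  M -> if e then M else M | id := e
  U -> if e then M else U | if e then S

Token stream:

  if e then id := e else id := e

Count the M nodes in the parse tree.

3

[S [M if e then [M id := e] else [M id := e]]]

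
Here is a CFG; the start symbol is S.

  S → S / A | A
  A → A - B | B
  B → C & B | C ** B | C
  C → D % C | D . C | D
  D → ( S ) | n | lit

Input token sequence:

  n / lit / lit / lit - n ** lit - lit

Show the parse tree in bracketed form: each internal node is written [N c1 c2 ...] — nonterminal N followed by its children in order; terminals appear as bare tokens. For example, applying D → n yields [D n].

[S [S [S [S [A [B [C [D n]]]]] / [A [B [C [D lit]]]]] / [A [B [C [D lit]]]]] / [A [A [A [B [C [D lit]]]] - [B [C [D n]] ** [B [C [D lit]]]]] - [B [C [D lit]]]]]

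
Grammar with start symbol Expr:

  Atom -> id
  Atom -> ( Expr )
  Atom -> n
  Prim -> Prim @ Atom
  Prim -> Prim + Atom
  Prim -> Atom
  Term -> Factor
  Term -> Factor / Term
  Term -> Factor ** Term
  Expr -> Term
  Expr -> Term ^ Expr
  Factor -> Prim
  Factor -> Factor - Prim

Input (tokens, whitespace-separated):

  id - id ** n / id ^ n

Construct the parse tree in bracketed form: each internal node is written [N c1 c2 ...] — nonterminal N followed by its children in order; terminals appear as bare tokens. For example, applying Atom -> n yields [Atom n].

Expr
Term ^ Expr
Factor ** Term ^ Expr
Factor - Prim ** Term ^ Expr
Prim - Prim ** Term ^ Expr
Atom - Prim ** Term ^ Expr
id - Prim ** Term ^ Expr
id - Atom ** Term ^ Expr
id - id ** Term ^ Expr
id - id ** Factor / Term ^ Expr
id - id ** Prim / Term ^ Expr
id - id ** Atom / Term ^ Expr
id - id ** n / Term ^ Expr
id - id ** n / Factor ^ Expr
id - id ** n / Prim ^ Expr
id - id ** n / Atom ^ Expr
id - id ** n / id ^ Expr
id - id ** n / id ^ Term
id - id ** n / id ^ Factor
id - id ** n / id ^ Prim
id - id ** n / id ^ Atom
id - id ** n / id ^ n

[Expr [Term [Factor [Factor [Prim [Atom id]]] - [Prim [Atom id]]] ** [Term [Factor [Prim [Atom n]]] / [Term [Factor [Prim [Atom id]]]]]] ^ [Expr [Term [Factor [Prim [Atom n]]]]]]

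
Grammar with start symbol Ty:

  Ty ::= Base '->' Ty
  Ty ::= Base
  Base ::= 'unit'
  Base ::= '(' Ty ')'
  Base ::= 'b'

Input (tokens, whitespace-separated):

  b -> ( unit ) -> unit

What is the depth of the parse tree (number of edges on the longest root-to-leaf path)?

5

[Ty [Base b] -> [Ty [Base ( [Ty [Base unit]] )] -> [Ty [Base unit]]]]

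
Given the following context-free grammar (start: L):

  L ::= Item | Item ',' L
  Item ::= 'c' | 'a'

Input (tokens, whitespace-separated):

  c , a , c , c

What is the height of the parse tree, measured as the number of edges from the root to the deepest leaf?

[L [Item c] , [L [Item a] , [L [Item c] , [L [Item c]]]]]

5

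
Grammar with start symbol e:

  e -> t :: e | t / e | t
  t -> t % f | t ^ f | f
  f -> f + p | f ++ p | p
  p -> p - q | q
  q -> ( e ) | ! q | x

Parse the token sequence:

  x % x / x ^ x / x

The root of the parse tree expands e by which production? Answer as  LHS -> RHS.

[e [t [t [f [p [q x]]]] % [f [p [q x]]]] / [e [t [t [f [p [q x]]]] ^ [f [p [q x]]]] / [e [t [f [p [q x]]]]]]]

e -> t / e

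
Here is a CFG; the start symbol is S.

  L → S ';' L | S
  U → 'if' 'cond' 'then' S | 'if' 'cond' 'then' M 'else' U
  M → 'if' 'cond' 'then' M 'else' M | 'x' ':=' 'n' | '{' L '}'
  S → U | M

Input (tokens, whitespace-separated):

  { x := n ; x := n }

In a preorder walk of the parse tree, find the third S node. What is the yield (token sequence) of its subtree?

[S [M { [L [S [M x := n]] ; [L [S [M x := n]]]] }]]

x := n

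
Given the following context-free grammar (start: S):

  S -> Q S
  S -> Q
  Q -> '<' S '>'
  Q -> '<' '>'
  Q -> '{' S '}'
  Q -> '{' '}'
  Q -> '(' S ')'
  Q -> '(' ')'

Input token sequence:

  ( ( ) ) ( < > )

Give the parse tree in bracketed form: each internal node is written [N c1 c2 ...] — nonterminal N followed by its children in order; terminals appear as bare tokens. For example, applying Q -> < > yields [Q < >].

[S [Q ( [S [Q ( )]] )] [S [Q ( [S [Q < >]] )]]]

S
Q S
( S ) S
( Q ) S
( ( ) ) S
( ( ) ) Q
( ( ) ) ( S )
( ( ) ) ( Q )
( ( ) ) ( < > )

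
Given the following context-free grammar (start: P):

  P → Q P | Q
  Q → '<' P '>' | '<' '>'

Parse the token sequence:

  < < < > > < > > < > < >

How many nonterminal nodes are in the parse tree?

[P [Q < [P [Q < [P [Q < >]] >] [P [Q < >]]] >] [P [Q < >] [P [Q < >]]]]

12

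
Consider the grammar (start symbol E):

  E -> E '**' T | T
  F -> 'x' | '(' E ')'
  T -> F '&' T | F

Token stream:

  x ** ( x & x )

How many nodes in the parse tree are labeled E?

[E [E [T [F x]]] ** [T [F ( [E [T [F x] & [T [F x]]]] )]]]

3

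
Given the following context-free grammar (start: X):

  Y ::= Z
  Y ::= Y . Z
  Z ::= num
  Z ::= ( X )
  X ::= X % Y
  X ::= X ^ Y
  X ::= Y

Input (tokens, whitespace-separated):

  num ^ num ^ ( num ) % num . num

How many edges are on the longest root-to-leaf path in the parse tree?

7

[X [X [X [X [Y [Z num]]] ^ [Y [Z num]]] ^ [Y [Z ( [X [Y [Z num]]] )]]] % [Y [Y [Z num]] . [Z num]]]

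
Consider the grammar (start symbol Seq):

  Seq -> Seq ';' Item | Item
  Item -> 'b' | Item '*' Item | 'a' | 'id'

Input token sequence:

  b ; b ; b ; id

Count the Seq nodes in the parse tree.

[Seq [Seq [Seq [Seq [Item b]] ; [Item b]] ; [Item b]] ; [Item id]]

4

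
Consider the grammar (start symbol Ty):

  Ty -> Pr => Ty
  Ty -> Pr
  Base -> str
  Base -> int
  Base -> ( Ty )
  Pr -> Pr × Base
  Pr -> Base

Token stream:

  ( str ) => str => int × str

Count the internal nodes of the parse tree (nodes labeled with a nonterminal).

[Ty [Pr [Base ( [Ty [Pr [Base str]]] )]] => [Ty [Pr [Base str]] => [Ty [Pr [Pr [Base int]] × [Base str]]]]]

14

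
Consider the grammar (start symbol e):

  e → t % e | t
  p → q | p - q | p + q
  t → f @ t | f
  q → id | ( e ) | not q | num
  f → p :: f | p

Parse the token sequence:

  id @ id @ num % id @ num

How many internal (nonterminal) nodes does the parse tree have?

22

[e [t [f [p [q id]]] @ [t [f [p [q id]]] @ [t [f [p [q num]]]]]] % [e [t [f [p [q id]]] @ [t [f [p [q num]]]]]]]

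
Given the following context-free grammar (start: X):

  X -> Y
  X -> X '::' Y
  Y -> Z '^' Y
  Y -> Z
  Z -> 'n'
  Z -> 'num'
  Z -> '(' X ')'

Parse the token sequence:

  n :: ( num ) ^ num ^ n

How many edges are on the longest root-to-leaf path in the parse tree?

6

[X [X [Y [Z n]]] :: [Y [Z ( [X [Y [Z num]]] )] ^ [Y [Z num] ^ [Y [Z n]]]]]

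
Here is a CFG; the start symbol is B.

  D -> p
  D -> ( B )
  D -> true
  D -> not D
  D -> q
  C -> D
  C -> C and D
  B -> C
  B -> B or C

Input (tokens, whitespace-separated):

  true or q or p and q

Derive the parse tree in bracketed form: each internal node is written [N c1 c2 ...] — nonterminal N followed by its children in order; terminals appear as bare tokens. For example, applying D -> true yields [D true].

[B [B [B [C [D true]]] or [C [D q]]] or [C [C [D p]] and [D q]]]

B
B or C
B or C or C
C or C or C
D or C or C
true or C or C
true or D or C
true or q or C
true or q or C and D
true or q or D and D
true or q or p and D
true or q or p and q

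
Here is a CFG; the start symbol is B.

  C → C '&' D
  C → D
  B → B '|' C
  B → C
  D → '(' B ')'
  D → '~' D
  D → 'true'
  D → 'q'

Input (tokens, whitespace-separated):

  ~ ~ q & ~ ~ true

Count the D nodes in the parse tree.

6

[B [C [C [D ~ [D ~ [D q]]]] & [D ~ [D ~ [D true]]]]]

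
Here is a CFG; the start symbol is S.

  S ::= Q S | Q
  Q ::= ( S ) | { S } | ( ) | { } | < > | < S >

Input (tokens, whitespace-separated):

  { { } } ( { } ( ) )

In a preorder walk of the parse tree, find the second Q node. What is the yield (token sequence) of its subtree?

{ }

[S [Q { [S [Q { }]] }] [S [Q ( [S [Q { }] [S [Q ( )]]] )]]]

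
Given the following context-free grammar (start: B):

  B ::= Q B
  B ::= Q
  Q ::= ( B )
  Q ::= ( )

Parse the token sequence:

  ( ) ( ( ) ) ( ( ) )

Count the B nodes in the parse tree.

5

[B [Q ( )] [B [Q ( [B [Q ( )]] )] [B [Q ( [B [Q ( )]] )]]]]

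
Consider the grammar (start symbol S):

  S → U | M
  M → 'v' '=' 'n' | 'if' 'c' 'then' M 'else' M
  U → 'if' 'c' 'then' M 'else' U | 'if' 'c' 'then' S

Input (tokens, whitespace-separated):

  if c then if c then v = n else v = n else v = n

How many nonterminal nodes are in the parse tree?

6

[S [M if c then [M if c then [M v = n] else [M v = n]] else [M v = n]]]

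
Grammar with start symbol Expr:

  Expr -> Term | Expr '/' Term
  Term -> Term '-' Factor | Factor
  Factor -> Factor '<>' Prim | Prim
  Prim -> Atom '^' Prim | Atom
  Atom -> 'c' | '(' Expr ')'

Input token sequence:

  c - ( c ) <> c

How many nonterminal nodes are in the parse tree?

[Expr [Term [Term [Factor [Prim [Atom c]]]] - [Factor [Factor [Prim [Atom ( [Expr [Term [Factor [Prim [Atom c]]]]] )]]] <> [Prim [Atom c]]]]]

17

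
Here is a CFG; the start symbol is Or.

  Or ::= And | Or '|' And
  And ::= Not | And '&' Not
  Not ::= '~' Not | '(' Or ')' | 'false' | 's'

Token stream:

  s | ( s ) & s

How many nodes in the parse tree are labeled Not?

[Or [Or [And [Not s]]] | [And [And [Not ( [Or [And [Not s]]] )]] & [Not s]]]

4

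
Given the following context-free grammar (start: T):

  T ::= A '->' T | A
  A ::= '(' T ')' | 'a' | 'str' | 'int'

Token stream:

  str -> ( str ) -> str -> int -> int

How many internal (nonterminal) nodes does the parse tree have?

[T [A str] -> [T [A ( [T [A str]] )] -> [T [A str] -> [T [A int] -> [T [A int]]]]]]

12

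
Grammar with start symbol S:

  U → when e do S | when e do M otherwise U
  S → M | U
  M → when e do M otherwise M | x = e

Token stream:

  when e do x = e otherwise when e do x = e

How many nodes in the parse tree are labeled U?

2

[S [U when e do [M x = e] otherwise [U when e do [S [M x = e]]]]]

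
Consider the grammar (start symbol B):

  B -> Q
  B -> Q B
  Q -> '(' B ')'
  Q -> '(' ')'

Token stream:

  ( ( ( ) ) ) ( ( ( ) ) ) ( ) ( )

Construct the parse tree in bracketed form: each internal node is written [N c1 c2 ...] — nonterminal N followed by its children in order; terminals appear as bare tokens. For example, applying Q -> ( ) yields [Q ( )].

[B [Q ( [B [Q ( [B [Q ( )]] )]] )] [B [Q ( [B [Q ( [B [Q ( )]] )]] )] [B [Q ( )] [B [Q ( )]]]]]

B
Q B
( B ) B
( Q ) B
( ( B ) ) B
( ( Q ) ) B
( ( ( ) ) ) B
( ( ( ) ) ) Q B
( ( ( ) ) ) ( B ) B
( ( ( ) ) ) ( Q ) B
( ( ( ) ) ) ( ( B ) ) B
( ( ( ) ) ) ( ( Q ) ) B
( ( ( ) ) ) ( ( ( ) ) ) B
( ( ( ) ) ) ( ( ( ) ) ) Q B
( ( ( ) ) ) ( ( ( ) ) ) ( ) B
( ( ( ) ) ) ( ( ( ) ) ) ( ) Q
( ( ( ) ) ) ( ( ( ) ) ) ( ) ( )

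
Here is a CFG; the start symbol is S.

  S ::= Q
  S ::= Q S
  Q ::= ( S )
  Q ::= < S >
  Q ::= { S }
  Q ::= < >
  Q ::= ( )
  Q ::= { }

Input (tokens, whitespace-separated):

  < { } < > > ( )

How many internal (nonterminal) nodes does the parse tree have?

8

[S [Q < [S [Q { }] [S [Q < >]]] >] [S [Q ( )]]]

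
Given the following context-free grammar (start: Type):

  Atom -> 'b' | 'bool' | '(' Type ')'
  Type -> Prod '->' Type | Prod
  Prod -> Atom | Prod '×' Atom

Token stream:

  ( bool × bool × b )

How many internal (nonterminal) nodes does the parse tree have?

10

[Type [Prod [Atom ( [Type [Prod [Prod [Prod [Atom bool]] × [Atom bool]] × [Atom b]]] )]]]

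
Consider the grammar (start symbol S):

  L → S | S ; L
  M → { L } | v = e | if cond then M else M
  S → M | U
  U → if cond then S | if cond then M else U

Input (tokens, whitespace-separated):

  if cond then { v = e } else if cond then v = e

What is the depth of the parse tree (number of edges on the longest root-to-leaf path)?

6

[S [U if cond then [M { [L [S [M v = e]]] }] else [U if cond then [S [M v = e]]]]]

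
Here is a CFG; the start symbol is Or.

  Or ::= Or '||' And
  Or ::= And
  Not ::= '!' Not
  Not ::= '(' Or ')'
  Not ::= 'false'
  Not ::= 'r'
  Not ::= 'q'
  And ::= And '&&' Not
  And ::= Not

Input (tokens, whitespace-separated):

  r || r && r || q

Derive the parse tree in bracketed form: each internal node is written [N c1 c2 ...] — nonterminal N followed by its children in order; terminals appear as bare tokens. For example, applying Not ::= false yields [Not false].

Or
Or || And
Or || And || And
And || And || And
Not || And || And
r || And || And
r || And && Not || And
r || Not && Not || And
r || r && Not || And
r || r && r || And
r || r && r || Not
r || r && r || q

[Or [Or [Or [And [Not r]]] || [And [And [Not r]] && [Not r]]] || [And [Not q]]]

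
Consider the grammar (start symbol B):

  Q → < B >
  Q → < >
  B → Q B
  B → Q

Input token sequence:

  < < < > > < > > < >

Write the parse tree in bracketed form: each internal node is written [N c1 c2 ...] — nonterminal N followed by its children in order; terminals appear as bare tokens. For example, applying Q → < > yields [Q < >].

B
Q B
< B > B
< Q B > B
< < B > B > B
< < Q > B > B
< < < > > B > B
< < < > > Q > B
< < < > > < > > B
< < < > > < > > Q
< < < > > < > > < >

[B [Q < [B [Q < [B [Q < >]] >] [B [Q < >]]] >] [B [Q < >]]]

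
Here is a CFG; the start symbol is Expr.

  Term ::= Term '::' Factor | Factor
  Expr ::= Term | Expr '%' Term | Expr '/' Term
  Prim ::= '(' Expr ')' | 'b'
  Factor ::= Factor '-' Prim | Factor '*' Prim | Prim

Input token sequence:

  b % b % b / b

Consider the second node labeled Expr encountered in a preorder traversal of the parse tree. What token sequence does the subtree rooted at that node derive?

[Expr [Expr [Expr [Expr [Term [Factor [Prim b]]]] % [Term [Factor [Prim b]]]] % [Term [Factor [Prim b]]]] / [Term [Factor [Prim b]]]]

b % b % b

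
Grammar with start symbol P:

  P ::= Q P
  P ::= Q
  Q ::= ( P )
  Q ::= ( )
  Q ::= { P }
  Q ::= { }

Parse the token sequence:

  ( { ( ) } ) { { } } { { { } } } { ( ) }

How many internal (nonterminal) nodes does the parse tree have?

20

[P [Q ( [P [Q { [P [Q ( )]] }]] )] [P [Q { [P [Q { }]] }] [P [Q { [P [Q { [P [Q { }]] }]] }] [P [Q { [P [Q ( )]] }]]]]]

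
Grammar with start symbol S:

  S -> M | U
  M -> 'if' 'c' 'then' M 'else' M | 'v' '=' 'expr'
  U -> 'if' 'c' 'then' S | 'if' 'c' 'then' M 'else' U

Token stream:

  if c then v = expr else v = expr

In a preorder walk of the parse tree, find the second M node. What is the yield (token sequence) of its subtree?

v = expr

[S [M if c then [M v = expr] else [M v = expr]]]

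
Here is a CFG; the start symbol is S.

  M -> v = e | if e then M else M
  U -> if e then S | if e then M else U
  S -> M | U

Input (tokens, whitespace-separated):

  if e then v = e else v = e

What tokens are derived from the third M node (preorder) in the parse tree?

v = e

[S [M if e then [M v = e] else [M v = e]]]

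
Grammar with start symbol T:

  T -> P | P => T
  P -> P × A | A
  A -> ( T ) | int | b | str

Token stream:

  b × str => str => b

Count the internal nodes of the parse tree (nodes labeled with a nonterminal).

11

[T [P [P [A b]] × [A str]] => [T [P [A str]] => [T [P [A b]]]]]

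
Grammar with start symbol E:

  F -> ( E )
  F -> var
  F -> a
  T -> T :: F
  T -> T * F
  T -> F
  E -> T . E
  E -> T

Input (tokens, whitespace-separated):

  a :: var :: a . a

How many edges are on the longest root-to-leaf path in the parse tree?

[E [T [T [T [F a]] :: [F var]] :: [F a]] . [E [T [F a]]]]

5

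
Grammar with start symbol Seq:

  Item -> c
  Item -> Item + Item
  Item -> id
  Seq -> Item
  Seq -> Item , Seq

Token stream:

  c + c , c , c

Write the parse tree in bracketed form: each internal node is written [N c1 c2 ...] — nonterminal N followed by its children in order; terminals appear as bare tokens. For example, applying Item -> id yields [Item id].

Seq
Item , Seq
Item + Item , Seq
c + Item , Seq
c + c , Seq
c + c , Item , Seq
c + c , c , Seq
c + c , c , Item
c + c , c , c

[Seq [Item [Item c] + [Item c]] , [Seq [Item c] , [Seq [Item c]]]]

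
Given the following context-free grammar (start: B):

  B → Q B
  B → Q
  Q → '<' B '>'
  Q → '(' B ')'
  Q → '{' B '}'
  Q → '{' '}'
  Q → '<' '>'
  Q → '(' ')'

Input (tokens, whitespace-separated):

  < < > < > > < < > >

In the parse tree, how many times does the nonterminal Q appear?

[B [Q < [B [Q < >] [B [Q < >]]] >] [B [Q < [B [Q < >]] >]]]

5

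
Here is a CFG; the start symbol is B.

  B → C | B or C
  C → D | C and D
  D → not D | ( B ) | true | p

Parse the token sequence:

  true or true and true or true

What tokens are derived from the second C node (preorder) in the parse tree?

[B [B [B [C [D true]]] or [C [C [D true]] and [D true]]] or [C [D true]]]

true and true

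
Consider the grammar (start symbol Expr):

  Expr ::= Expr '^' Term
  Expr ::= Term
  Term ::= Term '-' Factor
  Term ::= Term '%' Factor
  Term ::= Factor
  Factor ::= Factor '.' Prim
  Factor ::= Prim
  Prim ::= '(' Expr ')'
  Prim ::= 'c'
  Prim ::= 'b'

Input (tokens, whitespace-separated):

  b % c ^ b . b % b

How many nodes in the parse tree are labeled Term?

4

[Expr [Expr [Term [Term [Factor [Prim b]]] % [Factor [Prim c]]]] ^ [Term [Term [Factor [Factor [Prim b]] . [Prim b]]] % [Factor [Prim b]]]]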